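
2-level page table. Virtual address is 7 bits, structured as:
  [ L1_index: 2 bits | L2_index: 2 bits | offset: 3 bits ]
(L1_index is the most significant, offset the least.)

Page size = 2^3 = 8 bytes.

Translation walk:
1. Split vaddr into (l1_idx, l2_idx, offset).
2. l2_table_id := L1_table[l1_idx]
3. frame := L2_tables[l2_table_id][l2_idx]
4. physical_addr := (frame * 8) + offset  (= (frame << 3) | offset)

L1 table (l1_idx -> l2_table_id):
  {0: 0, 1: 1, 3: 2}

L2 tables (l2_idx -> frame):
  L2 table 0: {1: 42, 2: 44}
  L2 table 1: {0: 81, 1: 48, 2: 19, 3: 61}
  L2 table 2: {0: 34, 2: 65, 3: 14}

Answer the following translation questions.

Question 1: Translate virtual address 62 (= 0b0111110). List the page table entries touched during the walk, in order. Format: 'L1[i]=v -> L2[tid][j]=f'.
Answer: L1[1]=1 -> L2[1][3]=61

Derivation:
vaddr = 62 = 0b0111110
Split: l1_idx=1, l2_idx=3, offset=6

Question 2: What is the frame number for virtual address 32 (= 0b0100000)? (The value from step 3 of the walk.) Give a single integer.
Answer: 81

Derivation:
vaddr = 32: l1_idx=1, l2_idx=0
L1[1] = 1; L2[1][0] = 81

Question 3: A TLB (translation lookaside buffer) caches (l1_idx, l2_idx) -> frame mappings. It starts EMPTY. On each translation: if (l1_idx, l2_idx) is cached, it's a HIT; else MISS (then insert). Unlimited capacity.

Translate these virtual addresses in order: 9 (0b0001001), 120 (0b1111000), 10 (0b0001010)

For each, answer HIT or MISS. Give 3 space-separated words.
vaddr=9: (0,1) not in TLB -> MISS, insert
vaddr=120: (3,3) not in TLB -> MISS, insert
vaddr=10: (0,1) in TLB -> HIT

Answer: MISS MISS HIT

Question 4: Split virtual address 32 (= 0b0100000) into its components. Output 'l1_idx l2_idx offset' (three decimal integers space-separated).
vaddr = 32 = 0b0100000
  top 2 bits -> l1_idx = 1
  next 2 bits -> l2_idx = 0
  bottom 3 bits -> offset = 0

Answer: 1 0 0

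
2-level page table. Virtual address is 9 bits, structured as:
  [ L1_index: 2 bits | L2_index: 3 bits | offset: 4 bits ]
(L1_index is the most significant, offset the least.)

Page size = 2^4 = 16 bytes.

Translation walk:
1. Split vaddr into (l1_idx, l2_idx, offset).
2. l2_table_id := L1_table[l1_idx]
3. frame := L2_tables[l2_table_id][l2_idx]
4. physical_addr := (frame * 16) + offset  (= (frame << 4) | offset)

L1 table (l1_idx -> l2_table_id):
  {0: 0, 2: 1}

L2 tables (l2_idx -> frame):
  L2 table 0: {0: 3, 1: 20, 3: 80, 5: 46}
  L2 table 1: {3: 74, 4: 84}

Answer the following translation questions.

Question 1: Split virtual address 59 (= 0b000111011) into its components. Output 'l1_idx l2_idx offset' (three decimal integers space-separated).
vaddr = 59 = 0b000111011
  top 2 bits -> l1_idx = 0
  next 3 bits -> l2_idx = 3
  bottom 4 bits -> offset = 11

Answer: 0 3 11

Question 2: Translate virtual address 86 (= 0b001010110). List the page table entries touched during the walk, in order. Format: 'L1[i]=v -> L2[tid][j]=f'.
vaddr = 86 = 0b001010110
Split: l1_idx=0, l2_idx=5, offset=6

Answer: L1[0]=0 -> L2[0][5]=46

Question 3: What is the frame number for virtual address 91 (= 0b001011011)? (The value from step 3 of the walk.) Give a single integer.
Answer: 46

Derivation:
vaddr = 91: l1_idx=0, l2_idx=5
L1[0] = 0; L2[0][5] = 46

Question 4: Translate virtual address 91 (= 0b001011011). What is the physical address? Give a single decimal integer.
vaddr = 91 = 0b001011011
Split: l1_idx=0, l2_idx=5, offset=11
L1[0] = 0
L2[0][5] = 46
paddr = 46 * 16 + 11 = 747

Answer: 747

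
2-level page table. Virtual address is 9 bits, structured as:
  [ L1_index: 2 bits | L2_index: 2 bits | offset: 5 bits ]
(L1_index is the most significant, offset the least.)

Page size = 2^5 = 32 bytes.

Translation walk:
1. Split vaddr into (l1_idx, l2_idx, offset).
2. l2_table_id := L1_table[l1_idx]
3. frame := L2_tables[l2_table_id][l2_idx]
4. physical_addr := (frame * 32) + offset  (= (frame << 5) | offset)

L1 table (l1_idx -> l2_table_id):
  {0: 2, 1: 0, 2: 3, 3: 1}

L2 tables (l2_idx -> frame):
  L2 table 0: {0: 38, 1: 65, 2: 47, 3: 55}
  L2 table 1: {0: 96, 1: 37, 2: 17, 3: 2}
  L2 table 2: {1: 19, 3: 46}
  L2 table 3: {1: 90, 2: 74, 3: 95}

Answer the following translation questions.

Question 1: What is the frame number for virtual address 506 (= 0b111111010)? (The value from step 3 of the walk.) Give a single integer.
vaddr = 506: l1_idx=3, l2_idx=3
L1[3] = 1; L2[1][3] = 2

Answer: 2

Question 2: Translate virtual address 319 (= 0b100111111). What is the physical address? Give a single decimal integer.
vaddr = 319 = 0b100111111
Split: l1_idx=2, l2_idx=1, offset=31
L1[2] = 3
L2[3][1] = 90
paddr = 90 * 32 + 31 = 2911

Answer: 2911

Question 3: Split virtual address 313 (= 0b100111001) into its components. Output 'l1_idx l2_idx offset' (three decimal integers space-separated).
Answer: 2 1 25

Derivation:
vaddr = 313 = 0b100111001
  top 2 bits -> l1_idx = 2
  next 2 bits -> l2_idx = 1
  bottom 5 bits -> offset = 25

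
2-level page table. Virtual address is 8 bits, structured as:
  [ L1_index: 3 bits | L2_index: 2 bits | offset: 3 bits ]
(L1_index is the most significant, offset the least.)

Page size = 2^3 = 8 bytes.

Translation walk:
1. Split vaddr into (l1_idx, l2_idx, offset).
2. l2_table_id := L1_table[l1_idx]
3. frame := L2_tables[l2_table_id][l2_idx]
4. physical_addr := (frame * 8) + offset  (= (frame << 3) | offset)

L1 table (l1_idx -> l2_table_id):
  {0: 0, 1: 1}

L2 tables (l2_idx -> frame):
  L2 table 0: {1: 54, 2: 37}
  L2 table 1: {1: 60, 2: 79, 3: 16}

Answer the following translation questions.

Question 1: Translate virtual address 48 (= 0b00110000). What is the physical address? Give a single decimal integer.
vaddr = 48 = 0b00110000
Split: l1_idx=1, l2_idx=2, offset=0
L1[1] = 1
L2[1][2] = 79
paddr = 79 * 8 + 0 = 632

Answer: 632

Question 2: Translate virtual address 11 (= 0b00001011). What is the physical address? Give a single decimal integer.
Answer: 435

Derivation:
vaddr = 11 = 0b00001011
Split: l1_idx=0, l2_idx=1, offset=3
L1[0] = 0
L2[0][1] = 54
paddr = 54 * 8 + 3 = 435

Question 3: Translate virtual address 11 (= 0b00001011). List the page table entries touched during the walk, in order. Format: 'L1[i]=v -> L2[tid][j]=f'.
Answer: L1[0]=0 -> L2[0][1]=54

Derivation:
vaddr = 11 = 0b00001011
Split: l1_idx=0, l2_idx=1, offset=3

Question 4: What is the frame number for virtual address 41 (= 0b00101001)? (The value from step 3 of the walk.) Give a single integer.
vaddr = 41: l1_idx=1, l2_idx=1
L1[1] = 1; L2[1][1] = 60

Answer: 60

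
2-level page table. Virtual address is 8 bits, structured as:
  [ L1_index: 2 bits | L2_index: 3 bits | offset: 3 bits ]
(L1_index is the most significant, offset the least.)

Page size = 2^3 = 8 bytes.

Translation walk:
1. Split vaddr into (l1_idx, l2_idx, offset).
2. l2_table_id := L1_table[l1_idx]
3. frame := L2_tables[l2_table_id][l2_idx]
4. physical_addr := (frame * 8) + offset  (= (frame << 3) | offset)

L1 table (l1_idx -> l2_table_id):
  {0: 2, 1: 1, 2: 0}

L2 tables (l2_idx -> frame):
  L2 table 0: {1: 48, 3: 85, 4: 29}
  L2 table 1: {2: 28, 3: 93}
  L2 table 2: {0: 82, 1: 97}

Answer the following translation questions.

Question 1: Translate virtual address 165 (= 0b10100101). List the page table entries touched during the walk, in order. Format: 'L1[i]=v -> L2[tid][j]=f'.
Answer: L1[2]=0 -> L2[0][4]=29

Derivation:
vaddr = 165 = 0b10100101
Split: l1_idx=2, l2_idx=4, offset=5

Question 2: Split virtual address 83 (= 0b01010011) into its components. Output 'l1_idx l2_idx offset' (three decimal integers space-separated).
vaddr = 83 = 0b01010011
  top 2 bits -> l1_idx = 1
  next 3 bits -> l2_idx = 2
  bottom 3 bits -> offset = 3

Answer: 1 2 3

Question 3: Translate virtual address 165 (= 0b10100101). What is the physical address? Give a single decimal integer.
vaddr = 165 = 0b10100101
Split: l1_idx=2, l2_idx=4, offset=5
L1[2] = 0
L2[0][4] = 29
paddr = 29 * 8 + 5 = 237

Answer: 237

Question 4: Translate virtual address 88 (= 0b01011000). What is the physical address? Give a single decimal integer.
Answer: 744

Derivation:
vaddr = 88 = 0b01011000
Split: l1_idx=1, l2_idx=3, offset=0
L1[1] = 1
L2[1][3] = 93
paddr = 93 * 8 + 0 = 744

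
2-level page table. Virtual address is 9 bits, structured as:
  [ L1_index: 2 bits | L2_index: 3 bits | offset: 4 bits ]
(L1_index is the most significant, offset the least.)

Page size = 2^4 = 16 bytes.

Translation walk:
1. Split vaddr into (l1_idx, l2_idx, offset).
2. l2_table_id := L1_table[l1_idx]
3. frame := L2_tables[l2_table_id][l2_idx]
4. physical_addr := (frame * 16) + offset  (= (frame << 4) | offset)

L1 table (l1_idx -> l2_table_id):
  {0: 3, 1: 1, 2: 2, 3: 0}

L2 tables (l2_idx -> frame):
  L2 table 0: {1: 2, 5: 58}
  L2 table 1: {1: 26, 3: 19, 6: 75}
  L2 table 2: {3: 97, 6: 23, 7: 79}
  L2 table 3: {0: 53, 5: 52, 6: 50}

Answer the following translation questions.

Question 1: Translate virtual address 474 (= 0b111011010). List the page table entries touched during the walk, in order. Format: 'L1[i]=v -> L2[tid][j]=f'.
Answer: L1[3]=0 -> L2[0][5]=58

Derivation:
vaddr = 474 = 0b111011010
Split: l1_idx=3, l2_idx=5, offset=10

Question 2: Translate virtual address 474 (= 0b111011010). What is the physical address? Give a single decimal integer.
Answer: 938

Derivation:
vaddr = 474 = 0b111011010
Split: l1_idx=3, l2_idx=5, offset=10
L1[3] = 0
L2[0][5] = 58
paddr = 58 * 16 + 10 = 938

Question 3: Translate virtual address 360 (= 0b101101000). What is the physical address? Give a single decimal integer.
vaddr = 360 = 0b101101000
Split: l1_idx=2, l2_idx=6, offset=8
L1[2] = 2
L2[2][6] = 23
paddr = 23 * 16 + 8 = 376

Answer: 376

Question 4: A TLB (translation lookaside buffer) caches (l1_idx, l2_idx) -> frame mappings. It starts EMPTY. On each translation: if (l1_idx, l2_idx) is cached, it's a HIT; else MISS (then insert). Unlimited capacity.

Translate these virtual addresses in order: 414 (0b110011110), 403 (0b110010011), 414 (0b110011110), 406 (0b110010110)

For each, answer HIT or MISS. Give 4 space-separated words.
Answer: MISS HIT HIT HIT

Derivation:
vaddr=414: (3,1) not in TLB -> MISS, insert
vaddr=403: (3,1) in TLB -> HIT
vaddr=414: (3,1) in TLB -> HIT
vaddr=406: (3,1) in TLB -> HIT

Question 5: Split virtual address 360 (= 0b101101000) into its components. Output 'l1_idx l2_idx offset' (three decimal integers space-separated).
Answer: 2 6 8

Derivation:
vaddr = 360 = 0b101101000
  top 2 bits -> l1_idx = 2
  next 3 bits -> l2_idx = 6
  bottom 4 bits -> offset = 8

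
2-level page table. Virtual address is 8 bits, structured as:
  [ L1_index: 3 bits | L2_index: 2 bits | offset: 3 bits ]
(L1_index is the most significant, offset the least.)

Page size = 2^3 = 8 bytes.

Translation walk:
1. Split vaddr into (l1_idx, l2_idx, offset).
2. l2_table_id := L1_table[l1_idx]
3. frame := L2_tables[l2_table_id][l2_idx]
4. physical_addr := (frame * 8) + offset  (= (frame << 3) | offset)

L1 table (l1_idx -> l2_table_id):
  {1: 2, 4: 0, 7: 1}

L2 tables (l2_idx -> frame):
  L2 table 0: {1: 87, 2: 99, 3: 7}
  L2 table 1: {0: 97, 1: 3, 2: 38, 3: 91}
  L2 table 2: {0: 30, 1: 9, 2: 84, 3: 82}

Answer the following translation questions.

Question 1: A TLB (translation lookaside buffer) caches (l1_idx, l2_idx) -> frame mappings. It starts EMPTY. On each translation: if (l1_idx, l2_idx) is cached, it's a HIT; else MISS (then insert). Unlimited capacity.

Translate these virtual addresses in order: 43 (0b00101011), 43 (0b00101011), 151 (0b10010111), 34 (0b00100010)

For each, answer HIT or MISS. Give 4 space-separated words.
vaddr=43: (1,1) not in TLB -> MISS, insert
vaddr=43: (1,1) in TLB -> HIT
vaddr=151: (4,2) not in TLB -> MISS, insert
vaddr=34: (1,0) not in TLB -> MISS, insert

Answer: MISS HIT MISS MISS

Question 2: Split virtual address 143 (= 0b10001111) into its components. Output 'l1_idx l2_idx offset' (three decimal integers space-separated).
Answer: 4 1 7

Derivation:
vaddr = 143 = 0b10001111
  top 3 bits -> l1_idx = 4
  next 2 bits -> l2_idx = 1
  bottom 3 bits -> offset = 7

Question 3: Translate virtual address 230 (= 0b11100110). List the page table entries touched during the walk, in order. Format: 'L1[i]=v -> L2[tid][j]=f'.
vaddr = 230 = 0b11100110
Split: l1_idx=7, l2_idx=0, offset=6

Answer: L1[7]=1 -> L2[1][0]=97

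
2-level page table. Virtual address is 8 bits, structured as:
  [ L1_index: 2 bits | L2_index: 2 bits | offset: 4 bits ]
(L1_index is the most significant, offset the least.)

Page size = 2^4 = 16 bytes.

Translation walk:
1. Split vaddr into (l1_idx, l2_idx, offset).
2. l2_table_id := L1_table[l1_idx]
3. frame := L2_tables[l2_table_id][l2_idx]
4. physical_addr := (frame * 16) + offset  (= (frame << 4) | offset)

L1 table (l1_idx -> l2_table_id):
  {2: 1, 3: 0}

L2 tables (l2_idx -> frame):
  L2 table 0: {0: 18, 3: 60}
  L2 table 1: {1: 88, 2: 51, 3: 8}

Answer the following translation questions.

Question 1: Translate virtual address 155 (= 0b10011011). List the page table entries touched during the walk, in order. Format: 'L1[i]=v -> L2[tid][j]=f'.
Answer: L1[2]=1 -> L2[1][1]=88

Derivation:
vaddr = 155 = 0b10011011
Split: l1_idx=2, l2_idx=1, offset=11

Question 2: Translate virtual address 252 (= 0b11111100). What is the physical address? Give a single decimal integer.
vaddr = 252 = 0b11111100
Split: l1_idx=3, l2_idx=3, offset=12
L1[3] = 0
L2[0][3] = 60
paddr = 60 * 16 + 12 = 972

Answer: 972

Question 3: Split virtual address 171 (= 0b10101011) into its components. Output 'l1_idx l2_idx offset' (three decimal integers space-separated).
vaddr = 171 = 0b10101011
  top 2 bits -> l1_idx = 2
  next 2 bits -> l2_idx = 2
  bottom 4 bits -> offset = 11

Answer: 2 2 11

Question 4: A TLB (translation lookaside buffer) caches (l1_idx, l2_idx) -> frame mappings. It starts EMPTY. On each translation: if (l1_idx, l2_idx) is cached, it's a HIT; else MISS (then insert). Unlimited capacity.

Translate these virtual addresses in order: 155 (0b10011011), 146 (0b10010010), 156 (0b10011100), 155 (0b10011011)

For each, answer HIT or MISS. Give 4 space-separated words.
Answer: MISS HIT HIT HIT

Derivation:
vaddr=155: (2,1) not in TLB -> MISS, insert
vaddr=146: (2,1) in TLB -> HIT
vaddr=156: (2,1) in TLB -> HIT
vaddr=155: (2,1) in TLB -> HIT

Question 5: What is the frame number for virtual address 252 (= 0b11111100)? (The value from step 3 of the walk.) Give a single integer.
Answer: 60

Derivation:
vaddr = 252: l1_idx=3, l2_idx=3
L1[3] = 0; L2[0][3] = 60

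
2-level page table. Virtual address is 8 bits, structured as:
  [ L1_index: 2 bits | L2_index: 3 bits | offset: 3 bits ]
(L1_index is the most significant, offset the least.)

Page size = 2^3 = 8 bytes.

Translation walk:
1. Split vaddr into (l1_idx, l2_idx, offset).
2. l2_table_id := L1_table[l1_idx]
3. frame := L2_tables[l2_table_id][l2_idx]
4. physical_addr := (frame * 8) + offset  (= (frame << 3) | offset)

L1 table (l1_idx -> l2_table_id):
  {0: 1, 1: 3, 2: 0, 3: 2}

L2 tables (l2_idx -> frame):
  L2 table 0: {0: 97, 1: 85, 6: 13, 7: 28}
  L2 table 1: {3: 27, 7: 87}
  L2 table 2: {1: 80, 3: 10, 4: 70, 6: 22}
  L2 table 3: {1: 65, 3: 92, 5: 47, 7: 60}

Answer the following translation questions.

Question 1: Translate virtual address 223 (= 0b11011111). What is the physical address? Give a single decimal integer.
vaddr = 223 = 0b11011111
Split: l1_idx=3, l2_idx=3, offset=7
L1[3] = 2
L2[2][3] = 10
paddr = 10 * 8 + 7 = 87

Answer: 87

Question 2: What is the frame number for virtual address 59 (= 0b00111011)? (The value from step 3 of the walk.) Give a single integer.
vaddr = 59: l1_idx=0, l2_idx=7
L1[0] = 1; L2[1][7] = 87

Answer: 87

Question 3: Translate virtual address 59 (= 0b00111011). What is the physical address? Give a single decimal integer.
Answer: 699

Derivation:
vaddr = 59 = 0b00111011
Split: l1_idx=0, l2_idx=7, offset=3
L1[0] = 1
L2[1][7] = 87
paddr = 87 * 8 + 3 = 699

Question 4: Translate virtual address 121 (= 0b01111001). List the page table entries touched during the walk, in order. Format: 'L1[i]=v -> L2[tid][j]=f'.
Answer: L1[1]=3 -> L2[3][7]=60

Derivation:
vaddr = 121 = 0b01111001
Split: l1_idx=1, l2_idx=7, offset=1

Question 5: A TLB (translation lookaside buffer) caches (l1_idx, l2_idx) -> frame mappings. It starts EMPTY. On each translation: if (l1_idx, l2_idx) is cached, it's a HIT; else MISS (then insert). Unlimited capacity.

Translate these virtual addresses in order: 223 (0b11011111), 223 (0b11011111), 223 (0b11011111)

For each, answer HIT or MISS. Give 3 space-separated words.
Answer: MISS HIT HIT

Derivation:
vaddr=223: (3,3) not in TLB -> MISS, insert
vaddr=223: (3,3) in TLB -> HIT
vaddr=223: (3,3) in TLB -> HIT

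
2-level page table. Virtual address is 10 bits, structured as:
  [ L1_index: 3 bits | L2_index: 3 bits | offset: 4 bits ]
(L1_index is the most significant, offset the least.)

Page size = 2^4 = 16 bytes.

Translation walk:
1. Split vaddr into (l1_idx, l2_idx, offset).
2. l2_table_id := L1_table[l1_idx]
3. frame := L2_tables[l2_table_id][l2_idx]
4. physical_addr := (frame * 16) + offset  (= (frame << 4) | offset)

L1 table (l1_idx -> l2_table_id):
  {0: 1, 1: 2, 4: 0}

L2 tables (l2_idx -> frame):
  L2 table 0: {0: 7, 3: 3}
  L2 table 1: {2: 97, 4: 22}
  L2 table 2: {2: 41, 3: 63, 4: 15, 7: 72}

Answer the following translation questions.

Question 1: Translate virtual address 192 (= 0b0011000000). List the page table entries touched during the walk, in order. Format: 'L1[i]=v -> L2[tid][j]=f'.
Answer: L1[1]=2 -> L2[2][4]=15

Derivation:
vaddr = 192 = 0b0011000000
Split: l1_idx=1, l2_idx=4, offset=0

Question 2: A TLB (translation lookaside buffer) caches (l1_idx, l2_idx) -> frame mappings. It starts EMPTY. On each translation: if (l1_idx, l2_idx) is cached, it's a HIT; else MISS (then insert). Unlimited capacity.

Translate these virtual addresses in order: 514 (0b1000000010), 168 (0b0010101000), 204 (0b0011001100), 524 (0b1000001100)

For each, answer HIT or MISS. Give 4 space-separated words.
vaddr=514: (4,0) not in TLB -> MISS, insert
vaddr=168: (1,2) not in TLB -> MISS, insert
vaddr=204: (1,4) not in TLB -> MISS, insert
vaddr=524: (4,0) in TLB -> HIT

Answer: MISS MISS MISS HIT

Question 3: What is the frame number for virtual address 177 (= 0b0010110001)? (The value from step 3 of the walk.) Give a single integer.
Answer: 63

Derivation:
vaddr = 177: l1_idx=1, l2_idx=3
L1[1] = 2; L2[2][3] = 63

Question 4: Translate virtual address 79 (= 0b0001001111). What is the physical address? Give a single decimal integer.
Answer: 367

Derivation:
vaddr = 79 = 0b0001001111
Split: l1_idx=0, l2_idx=4, offset=15
L1[0] = 1
L2[1][4] = 22
paddr = 22 * 16 + 15 = 367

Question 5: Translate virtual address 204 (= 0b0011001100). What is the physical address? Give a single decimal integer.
Answer: 252

Derivation:
vaddr = 204 = 0b0011001100
Split: l1_idx=1, l2_idx=4, offset=12
L1[1] = 2
L2[2][4] = 15
paddr = 15 * 16 + 12 = 252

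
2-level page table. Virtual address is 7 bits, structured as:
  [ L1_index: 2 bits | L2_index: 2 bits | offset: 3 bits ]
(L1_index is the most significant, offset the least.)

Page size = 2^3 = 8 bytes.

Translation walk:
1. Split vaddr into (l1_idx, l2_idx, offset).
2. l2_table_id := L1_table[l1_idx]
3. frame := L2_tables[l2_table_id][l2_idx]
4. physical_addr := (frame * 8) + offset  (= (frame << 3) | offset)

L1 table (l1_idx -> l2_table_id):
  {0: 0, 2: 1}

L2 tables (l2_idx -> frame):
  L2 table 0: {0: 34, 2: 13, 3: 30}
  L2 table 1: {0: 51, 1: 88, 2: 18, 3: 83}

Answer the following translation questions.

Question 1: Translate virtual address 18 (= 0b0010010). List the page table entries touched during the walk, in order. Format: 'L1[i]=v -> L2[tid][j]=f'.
Answer: L1[0]=0 -> L2[0][2]=13

Derivation:
vaddr = 18 = 0b0010010
Split: l1_idx=0, l2_idx=2, offset=2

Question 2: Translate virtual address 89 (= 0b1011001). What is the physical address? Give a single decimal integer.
Answer: 665

Derivation:
vaddr = 89 = 0b1011001
Split: l1_idx=2, l2_idx=3, offset=1
L1[2] = 1
L2[1][3] = 83
paddr = 83 * 8 + 1 = 665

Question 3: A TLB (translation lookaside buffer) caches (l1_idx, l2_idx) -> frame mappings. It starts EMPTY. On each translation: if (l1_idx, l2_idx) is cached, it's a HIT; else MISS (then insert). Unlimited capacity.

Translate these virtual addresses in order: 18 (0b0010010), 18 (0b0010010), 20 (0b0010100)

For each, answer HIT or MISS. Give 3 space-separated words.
Answer: MISS HIT HIT

Derivation:
vaddr=18: (0,2) not in TLB -> MISS, insert
vaddr=18: (0,2) in TLB -> HIT
vaddr=20: (0,2) in TLB -> HIT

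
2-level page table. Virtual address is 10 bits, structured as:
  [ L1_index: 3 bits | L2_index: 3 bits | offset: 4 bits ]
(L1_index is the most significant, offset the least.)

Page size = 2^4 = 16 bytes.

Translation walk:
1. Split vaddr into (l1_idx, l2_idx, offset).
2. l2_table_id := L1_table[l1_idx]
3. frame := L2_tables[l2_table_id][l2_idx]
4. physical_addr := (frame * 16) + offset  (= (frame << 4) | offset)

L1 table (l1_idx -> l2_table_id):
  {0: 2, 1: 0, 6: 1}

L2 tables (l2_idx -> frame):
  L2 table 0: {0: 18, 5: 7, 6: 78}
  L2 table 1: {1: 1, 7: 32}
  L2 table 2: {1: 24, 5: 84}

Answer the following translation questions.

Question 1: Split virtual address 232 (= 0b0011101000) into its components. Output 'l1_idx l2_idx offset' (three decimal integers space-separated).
vaddr = 232 = 0b0011101000
  top 3 bits -> l1_idx = 1
  next 3 bits -> l2_idx = 6
  bottom 4 bits -> offset = 8

Answer: 1 6 8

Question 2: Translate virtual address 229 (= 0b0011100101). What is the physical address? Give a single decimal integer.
Answer: 1253

Derivation:
vaddr = 229 = 0b0011100101
Split: l1_idx=1, l2_idx=6, offset=5
L1[1] = 0
L2[0][6] = 78
paddr = 78 * 16 + 5 = 1253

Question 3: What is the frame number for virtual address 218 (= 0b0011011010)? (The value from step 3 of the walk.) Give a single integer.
Answer: 7

Derivation:
vaddr = 218: l1_idx=1, l2_idx=5
L1[1] = 0; L2[0][5] = 7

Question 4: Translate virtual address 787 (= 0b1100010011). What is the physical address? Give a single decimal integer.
vaddr = 787 = 0b1100010011
Split: l1_idx=6, l2_idx=1, offset=3
L1[6] = 1
L2[1][1] = 1
paddr = 1 * 16 + 3 = 19

Answer: 19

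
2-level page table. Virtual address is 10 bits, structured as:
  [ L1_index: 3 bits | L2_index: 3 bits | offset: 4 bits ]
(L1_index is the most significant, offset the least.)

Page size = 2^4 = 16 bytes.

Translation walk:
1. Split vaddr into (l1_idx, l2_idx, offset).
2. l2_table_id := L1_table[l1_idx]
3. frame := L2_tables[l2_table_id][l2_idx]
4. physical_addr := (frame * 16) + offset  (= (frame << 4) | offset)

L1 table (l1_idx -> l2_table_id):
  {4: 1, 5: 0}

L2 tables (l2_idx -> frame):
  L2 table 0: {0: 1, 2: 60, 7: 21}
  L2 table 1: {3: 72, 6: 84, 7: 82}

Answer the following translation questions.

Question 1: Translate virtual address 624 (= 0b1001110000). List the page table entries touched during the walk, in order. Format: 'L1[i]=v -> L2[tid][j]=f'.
vaddr = 624 = 0b1001110000
Split: l1_idx=4, l2_idx=7, offset=0

Answer: L1[4]=1 -> L2[1][7]=82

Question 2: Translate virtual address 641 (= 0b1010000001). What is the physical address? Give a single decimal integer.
Answer: 17

Derivation:
vaddr = 641 = 0b1010000001
Split: l1_idx=5, l2_idx=0, offset=1
L1[5] = 0
L2[0][0] = 1
paddr = 1 * 16 + 1 = 17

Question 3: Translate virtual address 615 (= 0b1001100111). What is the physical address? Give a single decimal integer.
Answer: 1351

Derivation:
vaddr = 615 = 0b1001100111
Split: l1_idx=4, l2_idx=6, offset=7
L1[4] = 1
L2[1][6] = 84
paddr = 84 * 16 + 7 = 1351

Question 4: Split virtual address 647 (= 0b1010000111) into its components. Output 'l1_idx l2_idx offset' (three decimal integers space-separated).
vaddr = 647 = 0b1010000111
  top 3 bits -> l1_idx = 5
  next 3 bits -> l2_idx = 0
  bottom 4 bits -> offset = 7

Answer: 5 0 7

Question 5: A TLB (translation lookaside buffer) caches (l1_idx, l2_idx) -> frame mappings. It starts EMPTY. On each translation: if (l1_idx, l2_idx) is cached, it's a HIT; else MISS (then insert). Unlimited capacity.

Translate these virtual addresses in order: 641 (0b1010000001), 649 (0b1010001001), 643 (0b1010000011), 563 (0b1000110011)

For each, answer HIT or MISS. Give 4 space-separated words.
Answer: MISS HIT HIT MISS

Derivation:
vaddr=641: (5,0) not in TLB -> MISS, insert
vaddr=649: (5,0) in TLB -> HIT
vaddr=643: (5,0) in TLB -> HIT
vaddr=563: (4,3) not in TLB -> MISS, insert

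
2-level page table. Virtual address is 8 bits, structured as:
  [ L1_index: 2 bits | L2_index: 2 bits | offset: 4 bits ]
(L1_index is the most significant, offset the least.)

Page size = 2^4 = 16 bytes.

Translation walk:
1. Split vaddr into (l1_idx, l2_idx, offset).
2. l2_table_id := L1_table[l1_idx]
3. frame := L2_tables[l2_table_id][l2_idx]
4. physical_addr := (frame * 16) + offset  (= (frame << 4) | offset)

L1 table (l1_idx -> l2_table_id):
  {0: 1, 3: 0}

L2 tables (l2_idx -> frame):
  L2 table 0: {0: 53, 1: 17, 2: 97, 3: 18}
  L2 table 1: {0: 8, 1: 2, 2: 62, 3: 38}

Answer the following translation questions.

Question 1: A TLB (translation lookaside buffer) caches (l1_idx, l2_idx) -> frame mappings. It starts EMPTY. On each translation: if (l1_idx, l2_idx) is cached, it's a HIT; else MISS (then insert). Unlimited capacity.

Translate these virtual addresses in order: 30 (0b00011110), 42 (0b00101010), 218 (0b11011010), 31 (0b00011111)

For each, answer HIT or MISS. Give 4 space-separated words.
Answer: MISS MISS MISS HIT

Derivation:
vaddr=30: (0,1) not in TLB -> MISS, insert
vaddr=42: (0,2) not in TLB -> MISS, insert
vaddr=218: (3,1) not in TLB -> MISS, insert
vaddr=31: (0,1) in TLB -> HIT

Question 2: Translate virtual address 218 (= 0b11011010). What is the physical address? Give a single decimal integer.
vaddr = 218 = 0b11011010
Split: l1_idx=3, l2_idx=1, offset=10
L1[3] = 0
L2[0][1] = 17
paddr = 17 * 16 + 10 = 282

Answer: 282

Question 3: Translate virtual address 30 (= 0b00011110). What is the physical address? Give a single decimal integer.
vaddr = 30 = 0b00011110
Split: l1_idx=0, l2_idx=1, offset=14
L1[0] = 1
L2[1][1] = 2
paddr = 2 * 16 + 14 = 46

Answer: 46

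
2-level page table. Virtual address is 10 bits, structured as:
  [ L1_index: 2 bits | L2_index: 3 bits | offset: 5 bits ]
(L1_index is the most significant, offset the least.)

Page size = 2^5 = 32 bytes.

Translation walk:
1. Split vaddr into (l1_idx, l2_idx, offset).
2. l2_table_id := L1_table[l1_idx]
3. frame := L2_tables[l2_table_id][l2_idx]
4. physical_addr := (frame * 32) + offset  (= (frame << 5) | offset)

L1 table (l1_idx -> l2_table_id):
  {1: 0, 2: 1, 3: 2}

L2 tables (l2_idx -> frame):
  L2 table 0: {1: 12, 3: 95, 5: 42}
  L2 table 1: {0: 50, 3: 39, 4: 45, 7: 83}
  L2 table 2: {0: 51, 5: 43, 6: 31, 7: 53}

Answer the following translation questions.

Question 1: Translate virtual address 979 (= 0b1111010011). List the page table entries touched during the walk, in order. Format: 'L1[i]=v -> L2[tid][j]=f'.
Answer: L1[3]=2 -> L2[2][6]=31

Derivation:
vaddr = 979 = 0b1111010011
Split: l1_idx=3, l2_idx=6, offset=19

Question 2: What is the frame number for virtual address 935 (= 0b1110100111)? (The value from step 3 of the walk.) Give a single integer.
Answer: 43

Derivation:
vaddr = 935: l1_idx=3, l2_idx=5
L1[3] = 2; L2[2][5] = 43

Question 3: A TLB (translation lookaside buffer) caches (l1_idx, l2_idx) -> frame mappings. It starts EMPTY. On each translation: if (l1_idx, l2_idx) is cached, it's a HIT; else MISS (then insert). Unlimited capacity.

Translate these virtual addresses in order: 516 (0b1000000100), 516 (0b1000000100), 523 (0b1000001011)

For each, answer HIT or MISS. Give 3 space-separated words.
vaddr=516: (2,0) not in TLB -> MISS, insert
vaddr=516: (2,0) in TLB -> HIT
vaddr=523: (2,0) in TLB -> HIT

Answer: MISS HIT HIT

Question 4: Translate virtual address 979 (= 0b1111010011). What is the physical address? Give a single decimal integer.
Answer: 1011

Derivation:
vaddr = 979 = 0b1111010011
Split: l1_idx=3, l2_idx=6, offset=19
L1[3] = 2
L2[2][6] = 31
paddr = 31 * 32 + 19 = 1011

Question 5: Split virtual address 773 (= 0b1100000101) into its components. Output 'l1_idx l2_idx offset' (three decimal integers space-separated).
Answer: 3 0 5

Derivation:
vaddr = 773 = 0b1100000101
  top 2 bits -> l1_idx = 3
  next 3 bits -> l2_idx = 0
  bottom 5 bits -> offset = 5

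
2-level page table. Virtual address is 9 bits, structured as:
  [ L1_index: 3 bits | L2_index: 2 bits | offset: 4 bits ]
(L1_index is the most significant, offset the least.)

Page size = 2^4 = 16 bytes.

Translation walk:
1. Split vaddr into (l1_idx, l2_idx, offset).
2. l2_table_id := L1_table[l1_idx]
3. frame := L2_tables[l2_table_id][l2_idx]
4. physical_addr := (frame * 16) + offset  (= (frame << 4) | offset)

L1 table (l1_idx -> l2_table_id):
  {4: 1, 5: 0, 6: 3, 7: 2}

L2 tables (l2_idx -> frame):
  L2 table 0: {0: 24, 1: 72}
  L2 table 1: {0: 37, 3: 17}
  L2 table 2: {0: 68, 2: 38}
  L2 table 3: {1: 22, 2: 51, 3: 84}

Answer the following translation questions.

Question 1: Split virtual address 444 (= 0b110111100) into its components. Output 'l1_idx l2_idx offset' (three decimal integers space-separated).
Answer: 6 3 12

Derivation:
vaddr = 444 = 0b110111100
  top 3 bits -> l1_idx = 6
  next 2 bits -> l2_idx = 3
  bottom 4 bits -> offset = 12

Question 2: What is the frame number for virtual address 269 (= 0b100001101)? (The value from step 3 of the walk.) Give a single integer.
Answer: 37

Derivation:
vaddr = 269: l1_idx=4, l2_idx=0
L1[4] = 1; L2[1][0] = 37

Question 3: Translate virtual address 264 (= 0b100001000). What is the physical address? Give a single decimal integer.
vaddr = 264 = 0b100001000
Split: l1_idx=4, l2_idx=0, offset=8
L1[4] = 1
L2[1][0] = 37
paddr = 37 * 16 + 8 = 600

Answer: 600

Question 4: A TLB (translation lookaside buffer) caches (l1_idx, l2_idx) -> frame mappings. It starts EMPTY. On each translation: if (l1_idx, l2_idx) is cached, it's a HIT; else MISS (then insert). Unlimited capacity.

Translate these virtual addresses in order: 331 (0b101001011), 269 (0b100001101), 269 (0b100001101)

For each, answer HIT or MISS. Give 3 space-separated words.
vaddr=331: (5,0) not in TLB -> MISS, insert
vaddr=269: (4,0) not in TLB -> MISS, insert
vaddr=269: (4,0) in TLB -> HIT

Answer: MISS MISS HIT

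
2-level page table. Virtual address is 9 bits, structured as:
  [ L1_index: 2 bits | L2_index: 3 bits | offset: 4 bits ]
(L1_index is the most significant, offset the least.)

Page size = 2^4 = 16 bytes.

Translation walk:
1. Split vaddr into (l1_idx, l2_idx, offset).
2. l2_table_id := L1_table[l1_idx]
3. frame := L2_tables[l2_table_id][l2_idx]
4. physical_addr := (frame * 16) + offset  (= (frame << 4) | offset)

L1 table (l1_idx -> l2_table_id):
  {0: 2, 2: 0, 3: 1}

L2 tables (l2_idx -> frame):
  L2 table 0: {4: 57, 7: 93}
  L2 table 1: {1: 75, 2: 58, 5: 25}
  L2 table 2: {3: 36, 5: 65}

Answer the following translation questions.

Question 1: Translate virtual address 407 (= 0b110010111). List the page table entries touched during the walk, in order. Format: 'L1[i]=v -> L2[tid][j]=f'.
Answer: L1[3]=1 -> L2[1][1]=75

Derivation:
vaddr = 407 = 0b110010111
Split: l1_idx=3, l2_idx=1, offset=7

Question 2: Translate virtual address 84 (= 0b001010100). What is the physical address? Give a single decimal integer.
Answer: 1044

Derivation:
vaddr = 84 = 0b001010100
Split: l1_idx=0, l2_idx=5, offset=4
L1[0] = 2
L2[2][5] = 65
paddr = 65 * 16 + 4 = 1044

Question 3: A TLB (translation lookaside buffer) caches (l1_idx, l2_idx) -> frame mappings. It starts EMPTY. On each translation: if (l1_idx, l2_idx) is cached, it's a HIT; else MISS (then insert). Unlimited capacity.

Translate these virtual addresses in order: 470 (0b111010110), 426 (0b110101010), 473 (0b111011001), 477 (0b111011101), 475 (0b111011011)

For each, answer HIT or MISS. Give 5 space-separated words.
Answer: MISS MISS HIT HIT HIT

Derivation:
vaddr=470: (3,5) not in TLB -> MISS, insert
vaddr=426: (3,2) not in TLB -> MISS, insert
vaddr=473: (3,5) in TLB -> HIT
vaddr=477: (3,5) in TLB -> HIT
vaddr=475: (3,5) in TLB -> HIT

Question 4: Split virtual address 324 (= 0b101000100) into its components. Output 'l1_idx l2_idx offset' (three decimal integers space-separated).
Answer: 2 4 4

Derivation:
vaddr = 324 = 0b101000100
  top 2 bits -> l1_idx = 2
  next 3 bits -> l2_idx = 4
  bottom 4 bits -> offset = 4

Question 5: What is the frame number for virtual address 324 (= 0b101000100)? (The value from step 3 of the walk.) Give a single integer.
Answer: 57

Derivation:
vaddr = 324: l1_idx=2, l2_idx=4
L1[2] = 0; L2[0][4] = 57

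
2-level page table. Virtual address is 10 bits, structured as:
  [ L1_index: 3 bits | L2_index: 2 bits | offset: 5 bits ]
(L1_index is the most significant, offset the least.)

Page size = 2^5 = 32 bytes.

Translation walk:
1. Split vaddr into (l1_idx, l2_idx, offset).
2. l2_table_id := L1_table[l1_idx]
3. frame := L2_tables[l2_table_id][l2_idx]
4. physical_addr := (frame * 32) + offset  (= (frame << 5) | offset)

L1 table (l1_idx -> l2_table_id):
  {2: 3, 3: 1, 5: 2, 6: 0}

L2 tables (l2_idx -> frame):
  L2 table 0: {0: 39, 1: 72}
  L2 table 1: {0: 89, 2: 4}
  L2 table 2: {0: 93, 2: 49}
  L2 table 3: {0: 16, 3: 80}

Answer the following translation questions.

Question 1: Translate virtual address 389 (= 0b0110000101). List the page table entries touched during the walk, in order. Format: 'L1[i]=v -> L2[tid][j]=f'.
Answer: L1[3]=1 -> L2[1][0]=89

Derivation:
vaddr = 389 = 0b0110000101
Split: l1_idx=3, l2_idx=0, offset=5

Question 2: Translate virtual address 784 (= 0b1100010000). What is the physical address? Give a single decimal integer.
vaddr = 784 = 0b1100010000
Split: l1_idx=6, l2_idx=0, offset=16
L1[6] = 0
L2[0][0] = 39
paddr = 39 * 32 + 16 = 1264

Answer: 1264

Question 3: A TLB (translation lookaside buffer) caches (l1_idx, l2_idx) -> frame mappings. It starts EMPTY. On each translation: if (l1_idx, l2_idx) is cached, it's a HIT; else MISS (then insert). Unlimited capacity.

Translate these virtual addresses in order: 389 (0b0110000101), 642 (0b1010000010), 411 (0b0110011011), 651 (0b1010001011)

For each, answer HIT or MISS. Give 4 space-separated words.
Answer: MISS MISS HIT HIT

Derivation:
vaddr=389: (3,0) not in TLB -> MISS, insert
vaddr=642: (5,0) not in TLB -> MISS, insert
vaddr=411: (3,0) in TLB -> HIT
vaddr=651: (5,0) in TLB -> HIT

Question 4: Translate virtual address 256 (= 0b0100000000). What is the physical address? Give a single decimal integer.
Answer: 512

Derivation:
vaddr = 256 = 0b0100000000
Split: l1_idx=2, l2_idx=0, offset=0
L1[2] = 3
L2[3][0] = 16
paddr = 16 * 32 + 0 = 512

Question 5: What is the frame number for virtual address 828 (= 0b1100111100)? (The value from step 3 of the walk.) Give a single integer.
Answer: 72

Derivation:
vaddr = 828: l1_idx=6, l2_idx=1
L1[6] = 0; L2[0][1] = 72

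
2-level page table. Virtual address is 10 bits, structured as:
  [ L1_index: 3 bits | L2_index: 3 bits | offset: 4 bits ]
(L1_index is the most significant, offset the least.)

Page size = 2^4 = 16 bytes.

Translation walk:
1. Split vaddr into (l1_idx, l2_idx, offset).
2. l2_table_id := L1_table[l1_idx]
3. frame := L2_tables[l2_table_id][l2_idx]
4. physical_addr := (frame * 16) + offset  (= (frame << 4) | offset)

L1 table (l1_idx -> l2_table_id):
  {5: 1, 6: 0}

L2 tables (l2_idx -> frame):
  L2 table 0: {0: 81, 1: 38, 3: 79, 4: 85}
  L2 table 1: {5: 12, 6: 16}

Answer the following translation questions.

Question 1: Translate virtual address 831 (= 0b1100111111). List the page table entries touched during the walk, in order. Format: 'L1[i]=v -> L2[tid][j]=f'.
vaddr = 831 = 0b1100111111
Split: l1_idx=6, l2_idx=3, offset=15

Answer: L1[6]=0 -> L2[0][3]=79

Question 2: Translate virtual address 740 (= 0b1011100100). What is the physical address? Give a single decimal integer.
vaddr = 740 = 0b1011100100
Split: l1_idx=5, l2_idx=6, offset=4
L1[5] = 1
L2[1][6] = 16
paddr = 16 * 16 + 4 = 260

Answer: 260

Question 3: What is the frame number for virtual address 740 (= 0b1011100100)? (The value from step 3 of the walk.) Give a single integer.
Answer: 16

Derivation:
vaddr = 740: l1_idx=5, l2_idx=6
L1[5] = 1; L2[1][6] = 16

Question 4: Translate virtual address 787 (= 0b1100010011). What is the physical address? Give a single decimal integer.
vaddr = 787 = 0b1100010011
Split: l1_idx=6, l2_idx=1, offset=3
L1[6] = 0
L2[0][1] = 38
paddr = 38 * 16 + 3 = 611

Answer: 611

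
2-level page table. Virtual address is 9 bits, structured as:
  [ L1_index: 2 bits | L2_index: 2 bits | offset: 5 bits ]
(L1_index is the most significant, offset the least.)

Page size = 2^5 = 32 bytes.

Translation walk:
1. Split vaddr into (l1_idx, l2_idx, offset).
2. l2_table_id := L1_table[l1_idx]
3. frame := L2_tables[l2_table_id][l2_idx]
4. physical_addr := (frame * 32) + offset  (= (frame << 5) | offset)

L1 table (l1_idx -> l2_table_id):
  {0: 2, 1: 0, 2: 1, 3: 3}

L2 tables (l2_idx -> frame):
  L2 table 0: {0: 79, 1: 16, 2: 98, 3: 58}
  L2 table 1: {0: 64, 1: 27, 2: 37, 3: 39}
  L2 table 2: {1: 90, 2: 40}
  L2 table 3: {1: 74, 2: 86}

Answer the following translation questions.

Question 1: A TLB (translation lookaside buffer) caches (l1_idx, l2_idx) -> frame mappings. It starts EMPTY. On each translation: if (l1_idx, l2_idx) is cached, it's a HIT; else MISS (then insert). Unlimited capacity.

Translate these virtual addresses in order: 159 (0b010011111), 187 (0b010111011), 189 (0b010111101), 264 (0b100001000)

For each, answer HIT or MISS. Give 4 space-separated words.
Answer: MISS MISS HIT MISS

Derivation:
vaddr=159: (1,0) not in TLB -> MISS, insert
vaddr=187: (1,1) not in TLB -> MISS, insert
vaddr=189: (1,1) in TLB -> HIT
vaddr=264: (2,0) not in TLB -> MISS, insert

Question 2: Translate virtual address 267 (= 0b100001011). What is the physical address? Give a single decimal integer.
Answer: 2059

Derivation:
vaddr = 267 = 0b100001011
Split: l1_idx=2, l2_idx=0, offset=11
L1[2] = 1
L2[1][0] = 64
paddr = 64 * 32 + 11 = 2059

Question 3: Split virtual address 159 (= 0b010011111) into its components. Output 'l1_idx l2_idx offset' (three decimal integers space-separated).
Answer: 1 0 31

Derivation:
vaddr = 159 = 0b010011111
  top 2 bits -> l1_idx = 1
  next 2 bits -> l2_idx = 0
  bottom 5 bits -> offset = 31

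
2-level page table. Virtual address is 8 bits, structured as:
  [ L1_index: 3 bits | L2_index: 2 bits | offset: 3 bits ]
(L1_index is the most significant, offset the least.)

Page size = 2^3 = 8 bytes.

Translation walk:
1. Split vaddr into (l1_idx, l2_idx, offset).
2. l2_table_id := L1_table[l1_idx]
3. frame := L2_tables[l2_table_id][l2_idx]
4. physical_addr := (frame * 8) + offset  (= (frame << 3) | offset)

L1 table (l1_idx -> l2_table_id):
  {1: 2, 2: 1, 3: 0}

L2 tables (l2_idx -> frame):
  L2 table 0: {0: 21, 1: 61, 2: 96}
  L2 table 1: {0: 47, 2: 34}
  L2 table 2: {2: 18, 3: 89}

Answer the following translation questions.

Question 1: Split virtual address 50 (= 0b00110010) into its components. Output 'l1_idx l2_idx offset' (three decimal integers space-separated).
vaddr = 50 = 0b00110010
  top 3 bits -> l1_idx = 1
  next 2 bits -> l2_idx = 2
  bottom 3 bits -> offset = 2

Answer: 1 2 2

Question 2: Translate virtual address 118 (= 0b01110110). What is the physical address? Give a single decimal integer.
Answer: 774

Derivation:
vaddr = 118 = 0b01110110
Split: l1_idx=3, l2_idx=2, offset=6
L1[3] = 0
L2[0][2] = 96
paddr = 96 * 8 + 6 = 774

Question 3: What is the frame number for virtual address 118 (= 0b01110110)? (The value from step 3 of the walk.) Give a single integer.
vaddr = 118: l1_idx=3, l2_idx=2
L1[3] = 0; L2[0][2] = 96

Answer: 96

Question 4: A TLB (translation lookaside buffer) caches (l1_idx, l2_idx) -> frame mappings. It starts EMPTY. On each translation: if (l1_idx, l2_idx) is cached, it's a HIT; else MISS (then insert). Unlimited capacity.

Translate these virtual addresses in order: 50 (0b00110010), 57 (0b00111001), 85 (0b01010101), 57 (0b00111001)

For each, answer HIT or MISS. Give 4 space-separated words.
Answer: MISS MISS MISS HIT

Derivation:
vaddr=50: (1,2) not in TLB -> MISS, insert
vaddr=57: (1,3) not in TLB -> MISS, insert
vaddr=85: (2,2) not in TLB -> MISS, insert
vaddr=57: (1,3) in TLB -> HIT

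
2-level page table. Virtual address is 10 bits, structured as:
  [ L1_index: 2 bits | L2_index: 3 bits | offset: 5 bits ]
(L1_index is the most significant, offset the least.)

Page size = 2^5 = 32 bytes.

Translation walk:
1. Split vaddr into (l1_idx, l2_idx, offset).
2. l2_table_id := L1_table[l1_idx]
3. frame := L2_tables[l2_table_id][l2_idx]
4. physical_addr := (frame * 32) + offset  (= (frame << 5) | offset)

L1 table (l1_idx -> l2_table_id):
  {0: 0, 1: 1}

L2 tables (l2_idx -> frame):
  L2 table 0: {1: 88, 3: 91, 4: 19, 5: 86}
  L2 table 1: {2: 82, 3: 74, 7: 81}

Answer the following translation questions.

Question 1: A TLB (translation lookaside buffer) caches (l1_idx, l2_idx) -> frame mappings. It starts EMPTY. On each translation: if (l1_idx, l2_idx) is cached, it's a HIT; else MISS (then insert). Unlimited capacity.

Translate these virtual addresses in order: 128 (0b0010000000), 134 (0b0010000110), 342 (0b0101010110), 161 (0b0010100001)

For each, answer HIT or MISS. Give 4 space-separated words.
vaddr=128: (0,4) not in TLB -> MISS, insert
vaddr=134: (0,4) in TLB -> HIT
vaddr=342: (1,2) not in TLB -> MISS, insert
vaddr=161: (0,5) not in TLB -> MISS, insert

Answer: MISS HIT MISS MISS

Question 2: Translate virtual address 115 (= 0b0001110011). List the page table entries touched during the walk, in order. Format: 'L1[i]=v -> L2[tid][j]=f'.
Answer: L1[0]=0 -> L2[0][3]=91

Derivation:
vaddr = 115 = 0b0001110011
Split: l1_idx=0, l2_idx=3, offset=19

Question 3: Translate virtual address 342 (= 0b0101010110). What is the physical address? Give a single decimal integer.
vaddr = 342 = 0b0101010110
Split: l1_idx=1, l2_idx=2, offset=22
L1[1] = 1
L2[1][2] = 82
paddr = 82 * 32 + 22 = 2646

Answer: 2646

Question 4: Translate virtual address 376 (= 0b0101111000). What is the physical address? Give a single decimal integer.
Answer: 2392

Derivation:
vaddr = 376 = 0b0101111000
Split: l1_idx=1, l2_idx=3, offset=24
L1[1] = 1
L2[1][3] = 74
paddr = 74 * 32 + 24 = 2392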